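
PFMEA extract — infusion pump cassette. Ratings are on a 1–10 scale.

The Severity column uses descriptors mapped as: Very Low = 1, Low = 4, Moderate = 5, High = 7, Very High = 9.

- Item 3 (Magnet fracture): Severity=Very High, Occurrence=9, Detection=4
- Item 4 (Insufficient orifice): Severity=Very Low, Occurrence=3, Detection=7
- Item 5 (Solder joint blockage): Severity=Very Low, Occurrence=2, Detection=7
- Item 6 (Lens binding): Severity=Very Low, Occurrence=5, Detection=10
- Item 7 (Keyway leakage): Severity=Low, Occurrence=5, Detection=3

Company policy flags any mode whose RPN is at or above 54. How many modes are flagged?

2

RPN = Severity × Occurrence × Detection:
  Item 3: 9 × 9 × 4 = 324
  Item 4: 1 × 3 × 7 = 21
  Item 5: 1 × 2 × 7 = 14
  Item 6: 1 × 5 × 10 = 50
  Item 7: 4 × 5 × 3 = 60
Modes with RPN ≥ 54: Item 3 (324), Item 7 (60) → 2.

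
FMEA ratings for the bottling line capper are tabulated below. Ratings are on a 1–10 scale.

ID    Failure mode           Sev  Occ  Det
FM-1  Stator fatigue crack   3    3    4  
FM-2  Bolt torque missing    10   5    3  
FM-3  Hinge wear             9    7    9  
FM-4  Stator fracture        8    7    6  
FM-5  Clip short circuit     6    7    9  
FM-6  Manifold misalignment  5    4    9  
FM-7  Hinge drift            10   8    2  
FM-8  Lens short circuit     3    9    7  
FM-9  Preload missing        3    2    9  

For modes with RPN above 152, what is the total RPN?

RPN = Severity × Occurrence × Detection:
  FM-1: 3 × 3 × 4 = 36
  FM-2: 10 × 5 × 3 = 150
  FM-3: 9 × 7 × 9 = 567
  FM-4: 8 × 7 × 6 = 336
  FM-5: 6 × 7 × 9 = 378
  FM-6: 5 × 4 × 9 = 180
  FM-7: 10 × 8 × 2 = 160
  FM-8: 3 × 9 × 7 = 189
  FM-9: 3 × 2 × 9 = 54
RPN > 152: FM-3 (567), FM-4 (336), FM-5 (378), FM-6 (180), FM-7 (160), FM-8 (189).
Sum: 567 + 336 + 378 + 180 + 160 + 189 = 1810.

1810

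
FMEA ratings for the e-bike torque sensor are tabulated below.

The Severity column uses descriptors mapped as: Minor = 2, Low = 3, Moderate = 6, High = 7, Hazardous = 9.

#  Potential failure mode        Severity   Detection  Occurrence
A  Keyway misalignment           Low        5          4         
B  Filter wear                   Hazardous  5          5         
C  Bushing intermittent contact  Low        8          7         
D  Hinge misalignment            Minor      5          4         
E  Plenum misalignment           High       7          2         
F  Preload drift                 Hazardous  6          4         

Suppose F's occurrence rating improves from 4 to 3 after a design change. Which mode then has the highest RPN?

B

RPN = Severity × Occurrence × Detection:
  A: 3 × 4 × 5 = 60
  B: 9 × 5 × 5 = 225
  C: 3 × 7 × 8 = 168
  D: 2 × 4 × 5 = 40
  E: 7 × 2 × 7 = 98
  F: 9 × 4 × 6 = 216
After action: F → 9 × 3 × 6 = 162.
Revised RPNs: B=225, C=168, F=162, E=98, A=60, D=40.
Highest is now B (225).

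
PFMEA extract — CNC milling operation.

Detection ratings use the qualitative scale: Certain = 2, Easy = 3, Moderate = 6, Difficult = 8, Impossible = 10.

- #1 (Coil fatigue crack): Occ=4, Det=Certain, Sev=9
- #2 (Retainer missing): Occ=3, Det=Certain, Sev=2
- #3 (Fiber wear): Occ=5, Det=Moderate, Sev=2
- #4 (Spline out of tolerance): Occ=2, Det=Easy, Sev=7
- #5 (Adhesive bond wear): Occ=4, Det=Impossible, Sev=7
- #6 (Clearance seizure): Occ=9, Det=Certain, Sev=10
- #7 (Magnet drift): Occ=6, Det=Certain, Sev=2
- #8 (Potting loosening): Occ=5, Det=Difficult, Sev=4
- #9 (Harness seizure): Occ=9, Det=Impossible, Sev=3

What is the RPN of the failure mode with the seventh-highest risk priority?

RPN = Severity × Occurrence × Detection:
  #1: 9 × 4 × 2 = 72
  #2: 2 × 3 × 2 = 12
  #3: 2 × 5 × 6 = 60
  #4: 7 × 2 × 3 = 42
  #5: 7 × 4 × 10 = 280
  #6: 10 × 9 × 2 = 180
  #7: 2 × 6 × 2 = 24
  #8: 4 × 5 × 8 = 160
  #9: 3 × 9 × 10 = 270
Sorted descending: 280, 270, 180, 160, 72, 60, 42, 24, 12.
The seventh-highest RPN is 42 (#4).

42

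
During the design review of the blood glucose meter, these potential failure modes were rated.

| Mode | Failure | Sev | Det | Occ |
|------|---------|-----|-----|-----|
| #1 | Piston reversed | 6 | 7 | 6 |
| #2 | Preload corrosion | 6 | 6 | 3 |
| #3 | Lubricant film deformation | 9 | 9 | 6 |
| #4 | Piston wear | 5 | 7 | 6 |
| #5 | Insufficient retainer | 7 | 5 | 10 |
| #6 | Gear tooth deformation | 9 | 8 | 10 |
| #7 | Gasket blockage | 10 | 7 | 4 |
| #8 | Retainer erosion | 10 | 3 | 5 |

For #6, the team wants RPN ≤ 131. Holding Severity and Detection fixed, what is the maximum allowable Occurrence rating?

1

#6: S=9, O=10, D=8 → current RPN = 720.
Fixed product = 72. Need 72 × O ≤ 131, so O ≤ 131/72 = 1.82.
Maximum integer Occurrence rating = 1 (gives RPN 72; O=2 would give 144 > 131).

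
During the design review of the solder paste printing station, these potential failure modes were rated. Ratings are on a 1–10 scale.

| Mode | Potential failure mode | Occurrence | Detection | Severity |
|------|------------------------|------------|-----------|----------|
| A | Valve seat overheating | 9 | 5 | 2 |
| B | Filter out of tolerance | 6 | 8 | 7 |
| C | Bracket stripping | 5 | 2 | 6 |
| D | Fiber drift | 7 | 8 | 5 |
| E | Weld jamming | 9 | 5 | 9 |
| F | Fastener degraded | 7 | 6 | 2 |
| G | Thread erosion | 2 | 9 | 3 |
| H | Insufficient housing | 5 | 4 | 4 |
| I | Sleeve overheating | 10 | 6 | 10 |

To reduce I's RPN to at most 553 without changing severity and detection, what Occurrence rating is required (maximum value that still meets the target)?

9

I: S=10, O=10, D=6 → current RPN = 600.
Fixed product = 60. Need 60 × O ≤ 553, so O ≤ 553/60 = 9.22.
Maximum integer Occurrence rating = 9 (gives RPN 540; O=10 would give 600 > 553).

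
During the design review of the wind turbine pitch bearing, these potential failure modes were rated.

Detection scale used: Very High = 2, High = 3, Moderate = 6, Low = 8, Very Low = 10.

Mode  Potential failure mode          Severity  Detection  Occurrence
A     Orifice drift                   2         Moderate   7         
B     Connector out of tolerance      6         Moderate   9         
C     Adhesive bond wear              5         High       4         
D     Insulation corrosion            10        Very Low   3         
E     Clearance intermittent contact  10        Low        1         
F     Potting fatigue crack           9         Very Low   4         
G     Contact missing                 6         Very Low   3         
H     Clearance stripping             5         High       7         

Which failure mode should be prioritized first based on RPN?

RPN = Severity × Occurrence × Detection:
  A: 2 × 7 × 6 = 84
  B: 6 × 9 × 6 = 324
  C: 5 × 4 × 3 = 60
  D: 10 × 3 × 10 = 300
  E: 10 × 1 × 8 = 80
  F: 9 × 4 × 10 = 360
  G: 6 × 3 × 10 = 180
  H: 5 × 7 × 3 = 105
Highest RPN is 360 → F.

F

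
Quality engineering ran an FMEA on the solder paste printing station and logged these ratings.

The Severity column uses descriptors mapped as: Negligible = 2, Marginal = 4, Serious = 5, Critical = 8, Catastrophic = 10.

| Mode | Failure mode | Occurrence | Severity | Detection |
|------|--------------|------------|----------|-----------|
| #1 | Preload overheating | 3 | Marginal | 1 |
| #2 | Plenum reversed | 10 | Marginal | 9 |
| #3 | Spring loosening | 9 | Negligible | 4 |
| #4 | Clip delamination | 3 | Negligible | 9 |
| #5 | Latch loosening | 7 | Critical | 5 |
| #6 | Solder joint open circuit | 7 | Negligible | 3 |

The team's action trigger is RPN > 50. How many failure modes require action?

4

RPN = Severity × Occurrence × Detection:
  #1: 4 × 3 × 1 = 12
  #2: 4 × 10 × 9 = 360
  #3: 2 × 9 × 4 = 72
  #4: 2 × 3 × 9 = 54
  #5: 8 × 7 × 5 = 280
  #6: 2 × 7 × 3 = 42
Modes with RPN > 50: #2 (360), #3 (72), #4 (54), #5 (280) → 4.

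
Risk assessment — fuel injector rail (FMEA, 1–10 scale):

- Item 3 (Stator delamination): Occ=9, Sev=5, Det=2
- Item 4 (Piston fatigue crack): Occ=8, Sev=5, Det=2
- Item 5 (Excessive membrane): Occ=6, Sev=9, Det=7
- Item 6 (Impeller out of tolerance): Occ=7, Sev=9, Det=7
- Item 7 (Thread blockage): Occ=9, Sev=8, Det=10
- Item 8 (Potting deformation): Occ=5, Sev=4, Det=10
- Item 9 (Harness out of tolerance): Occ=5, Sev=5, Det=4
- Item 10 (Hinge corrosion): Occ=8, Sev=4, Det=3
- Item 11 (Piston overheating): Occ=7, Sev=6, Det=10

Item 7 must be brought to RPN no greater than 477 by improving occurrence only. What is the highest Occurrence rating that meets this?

Item 7: S=8, O=9, D=10 → current RPN = 720.
Fixed product = 80. Need 80 × O ≤ 477, so O ≤ 477/80 = 5.96.
Maximum integer Occurrence rating = 5 (gives RPN 400; O=6 would give 480 > 477).

5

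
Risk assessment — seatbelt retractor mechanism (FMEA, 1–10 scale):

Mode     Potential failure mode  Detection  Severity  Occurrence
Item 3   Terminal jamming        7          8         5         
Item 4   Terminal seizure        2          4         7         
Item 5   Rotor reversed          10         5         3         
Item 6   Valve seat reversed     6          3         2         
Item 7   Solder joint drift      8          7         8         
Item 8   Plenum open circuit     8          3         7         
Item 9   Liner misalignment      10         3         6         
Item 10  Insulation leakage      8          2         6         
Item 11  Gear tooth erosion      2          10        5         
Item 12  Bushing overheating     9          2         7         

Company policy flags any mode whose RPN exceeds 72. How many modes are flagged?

RPN = Severity × Occurrence × Detection:
  Item 3: 8 × 5 × 7 = 280
  Item 4: 4 × 7 × 2 = 56
  Item 5: 5 × 3 × 10 = 150
  Item 6: 3 × 2 × 6 = 36
  Item 7: 7 × 8 × 8 = 448
  Item 8: 3 × 7 × 8 = 168
  Item 9: 3 × 6 × 10 = 180
  Item 10: 2 × 6 × 8 = 96
  Item 11: 10 × 5 × 2 = 100
  Item 12: 2 × 7 × 9 = 126
Modes with RPN > 72: Item 3 (280), Item 5 (150), Item 7 (448), Item 8 (168), Item 9 (180), Item 10 (96), Item 11 (100), Item 12 (126) → 8.

8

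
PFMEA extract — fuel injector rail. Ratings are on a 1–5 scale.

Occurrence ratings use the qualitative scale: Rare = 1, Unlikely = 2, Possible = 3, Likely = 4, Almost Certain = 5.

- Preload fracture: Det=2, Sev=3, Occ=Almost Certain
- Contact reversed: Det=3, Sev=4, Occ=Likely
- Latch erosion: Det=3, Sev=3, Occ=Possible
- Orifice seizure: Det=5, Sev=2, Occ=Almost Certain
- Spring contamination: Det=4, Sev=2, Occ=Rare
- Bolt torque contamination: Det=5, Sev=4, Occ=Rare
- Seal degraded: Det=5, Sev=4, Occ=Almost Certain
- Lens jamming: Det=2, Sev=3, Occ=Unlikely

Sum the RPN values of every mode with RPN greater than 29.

RPN = Severity × Occurrence × Detection:
  Preload fracture: 3 × 5 × 2 = 30
  Contact reversed: 4 × 4 × 3 = 48
  Latch erosion: 3 × 3 × 3 = 27
  Orifice seizure: 2 × 5 × 5 = 50
  Spring contamination: 2 × 1 × 4 = 8
  Bolt torque contamination: 4 × 1 × 5 = 20
  Seal degraded: 4 × 5 × 5 = 100
  Lens jamming: 3 × 2 × 2 = 12
RPN > 29: Preload fracture (30), Contact reversed (48), Orifice seizure (50), Seal degraded (100).
Sum: 30 + 48 + 50 + 100 = 228.

228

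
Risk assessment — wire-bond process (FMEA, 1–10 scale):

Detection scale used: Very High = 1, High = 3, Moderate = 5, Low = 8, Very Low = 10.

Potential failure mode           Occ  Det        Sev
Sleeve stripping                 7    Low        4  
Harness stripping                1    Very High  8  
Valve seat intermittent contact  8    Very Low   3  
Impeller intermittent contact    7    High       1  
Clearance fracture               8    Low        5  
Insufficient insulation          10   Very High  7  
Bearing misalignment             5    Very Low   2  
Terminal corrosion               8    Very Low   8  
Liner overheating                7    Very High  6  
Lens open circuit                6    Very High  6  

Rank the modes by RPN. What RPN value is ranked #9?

21

RPN = Severity × Occurrence × Detection:
  Sleeve stripping: 4 × 7 × 8 = 224
  Harness stripping: 8 × 1 × 1 = 8
  Valve seat intermittent contact: 3 × 8 × 10 = 240
  Impeller intermittent contact: 1 × 7 × 3 = 21
  Clearance fracture: 5 × 8 × 8 = 320
  Insufficient insulation: 7 × 10 × 1 = 70
  Bearing misalignment: 2 × 5 × 10 = 100
  Terminal corrosion: 8 × 8 × 10 = 640
  Liner overheating: 6 × 7 × 1 = 42
  Lens open circuit: 6 × 6 × 1 = 36
Sorted descending: 640, 320, 240, 224, 100, 70, 42, 36, 21, 8.
The 9th-highest RPN is 21 (Impeller intermittent contact).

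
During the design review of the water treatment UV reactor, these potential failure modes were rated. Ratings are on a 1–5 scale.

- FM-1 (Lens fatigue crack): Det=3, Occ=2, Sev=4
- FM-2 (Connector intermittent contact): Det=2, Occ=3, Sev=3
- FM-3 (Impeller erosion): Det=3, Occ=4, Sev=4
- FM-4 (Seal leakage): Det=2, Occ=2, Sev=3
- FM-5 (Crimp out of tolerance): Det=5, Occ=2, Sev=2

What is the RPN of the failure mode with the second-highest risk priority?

24

RPN = Severity × Occurrence × Detection:
  FM-1: 4 × 2 × 3 = 24
  FM-2: 3 × 3 × 2 = 18
  FM-3: 4 × 4 × 3 = 48
  FM-4: 3 × 2 × 2 = 12
  FM-5: 2 × 2 × 5 = 20
Sorted descending: 48, 24, 20, 18, 12.
The second-highest RPN is 24 (FM-1).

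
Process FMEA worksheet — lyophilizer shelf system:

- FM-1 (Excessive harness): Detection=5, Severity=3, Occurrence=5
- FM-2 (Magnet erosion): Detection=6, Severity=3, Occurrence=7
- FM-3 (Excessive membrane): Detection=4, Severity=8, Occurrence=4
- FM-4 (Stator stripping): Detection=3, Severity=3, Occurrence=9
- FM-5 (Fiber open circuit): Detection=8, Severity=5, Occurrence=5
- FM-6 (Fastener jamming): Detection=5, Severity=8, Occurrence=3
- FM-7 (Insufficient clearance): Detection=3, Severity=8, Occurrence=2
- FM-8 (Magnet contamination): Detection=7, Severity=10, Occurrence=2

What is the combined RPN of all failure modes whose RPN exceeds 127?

468

RPN = Severity × Occurrence × Detection:
  FM-1: 3 × 5 × 5 = 75
  FM-2: 3 × 7 × 6 = 126
  FM-3: 8 × 4 × 4 = 128
  FM-4: 3 × 9 × 3 = 81
  FM-5: 5 × 5 × 8 = 200
  FM-6: 8 × 3 × 5 = 120
  FM-7: 8 × 2 × 3 = 48
  FM-8: 10 × 2 × 7 = 140
RPN > 127: FM-3 (128), FM-5 (200), FM-8 (140).
Sum: 128 + 200 + 140 = 468.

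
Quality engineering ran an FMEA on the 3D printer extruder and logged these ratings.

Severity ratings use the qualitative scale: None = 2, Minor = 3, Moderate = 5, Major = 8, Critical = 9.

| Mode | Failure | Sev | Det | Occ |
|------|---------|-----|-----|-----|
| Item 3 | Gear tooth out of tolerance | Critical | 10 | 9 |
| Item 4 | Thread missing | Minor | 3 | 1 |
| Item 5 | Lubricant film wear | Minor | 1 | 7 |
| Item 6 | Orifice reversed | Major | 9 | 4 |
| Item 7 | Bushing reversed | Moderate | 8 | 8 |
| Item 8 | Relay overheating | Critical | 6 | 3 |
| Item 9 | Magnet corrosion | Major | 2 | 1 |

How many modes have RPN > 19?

RPN = Severity × Occurrence × Detection:
  Item 3: 9 × 9 × 10 = 810
  Item 4: 3 × 1 × 3 = 9
  Item 5: 3 × 7 × 1 = 21
  Item 6: 8 × 4 × 9 = 288
  Item 7: 5 × 8 × 8 = 320
  Item 8: 9 × 3 × 6 = 162
  Item 9: 8 × 1 × 2 = 16
Modes with RPN > 19: Item 3 (810), Item 5 (21), Item 6 (288), Item 7 (320), Item 8 (162) → 5.

5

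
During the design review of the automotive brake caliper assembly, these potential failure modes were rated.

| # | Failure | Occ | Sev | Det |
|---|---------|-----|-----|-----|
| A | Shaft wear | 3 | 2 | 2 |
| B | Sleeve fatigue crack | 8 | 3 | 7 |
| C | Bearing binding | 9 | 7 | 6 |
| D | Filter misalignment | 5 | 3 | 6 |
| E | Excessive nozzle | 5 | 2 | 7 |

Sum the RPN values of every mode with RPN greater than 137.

546

RPN = Severity × Occurrence × Detection:
  A: 2 × 3 × 2 = 12
  B: 3 × 8 × 7 = 168
  C: 7 × 9 × 6 = 378
  D: 3 × 5 × 6 = 90
  E: 2 × 5 × 7 = 70
RPN > 137: B (168), C (378).
Sum: 168 + 378 = 546.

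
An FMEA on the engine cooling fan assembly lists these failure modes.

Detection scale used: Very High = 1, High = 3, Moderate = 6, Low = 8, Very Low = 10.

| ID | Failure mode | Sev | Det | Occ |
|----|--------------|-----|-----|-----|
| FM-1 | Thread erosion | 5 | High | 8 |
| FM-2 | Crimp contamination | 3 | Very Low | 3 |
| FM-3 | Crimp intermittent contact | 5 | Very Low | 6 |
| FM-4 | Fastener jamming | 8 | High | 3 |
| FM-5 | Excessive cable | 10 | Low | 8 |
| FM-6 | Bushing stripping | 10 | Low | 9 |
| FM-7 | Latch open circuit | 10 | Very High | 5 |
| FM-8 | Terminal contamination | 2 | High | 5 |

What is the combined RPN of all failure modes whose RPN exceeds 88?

1870

RPN = Severity × Occurrence × Detection:
  FM-1: 5 × 8 × 3 = 120
  FM-2: 3 × 3 × 10 = 90
  FM-3: 5 × 6 × 10 = 300
  FM-4: 8 × 3 × 3 = 72
  FM-5: 10 × 8 × 8 = 640
  FM-6: 10 × 9 × 8 = 720
  FM-7: 10 × 5 × 1 = 50
  FM-8: 2 × 5 × 3 = 30
RPN > 88: FM-1 (120), FM-2 (90), FM-3 (300), FM-5 (640), FM-6 (720).
Sum: 120 + 90 + 300 + 640 + 720 = 1870.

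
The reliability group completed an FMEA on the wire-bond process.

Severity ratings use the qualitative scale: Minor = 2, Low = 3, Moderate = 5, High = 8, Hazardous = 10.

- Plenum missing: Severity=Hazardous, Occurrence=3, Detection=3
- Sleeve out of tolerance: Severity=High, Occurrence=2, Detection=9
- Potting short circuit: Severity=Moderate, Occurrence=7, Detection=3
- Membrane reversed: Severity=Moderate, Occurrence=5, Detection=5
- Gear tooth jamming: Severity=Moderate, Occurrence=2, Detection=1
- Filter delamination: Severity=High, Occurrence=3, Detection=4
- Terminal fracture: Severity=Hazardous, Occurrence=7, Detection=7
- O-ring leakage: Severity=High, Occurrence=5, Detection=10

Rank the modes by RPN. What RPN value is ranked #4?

RPN = Severity × Occurrence × Detection:
  Plenum missing: 10 × 3 × 3 = 90
  Sleeve out of tolerance: 8 × 2 × 9 = 144
  Potting short circuit: 5 × 7 × 3 = 105
  Membrane reversed: 5 × 5 × 5 = 125
  Gear tooth jamming: 5 × 2 × 1 = 10
  Filter delamination: 8 × 3 × 4 = 96
  Terminal fracture: 10 × 7 × 7 = 490
  O-ring leakage: 8 × 5 × 10 = 400
Sorted descending: 490, 400, 144, 125, 105, 96, 90, 10.
The fourth-highest RPN is 125 (Membrane reversed).

125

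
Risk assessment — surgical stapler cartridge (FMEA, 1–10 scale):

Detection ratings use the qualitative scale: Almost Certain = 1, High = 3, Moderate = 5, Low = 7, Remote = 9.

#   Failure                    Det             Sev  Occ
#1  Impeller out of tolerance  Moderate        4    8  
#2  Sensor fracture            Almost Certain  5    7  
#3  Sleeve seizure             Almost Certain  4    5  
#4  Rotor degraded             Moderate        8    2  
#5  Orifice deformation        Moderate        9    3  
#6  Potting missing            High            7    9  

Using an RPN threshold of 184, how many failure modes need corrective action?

RPN = Severity × Occurrence × Detection:
  #1: 4 × 8 × 5 = 160
  #2: 5 × 7 × 1 = 35
  #3: 4 × 5 × 1 = 20
  #4: 8 × 2 × 5 = 80
  #5: 9 × 3 × 5 = 135
  #6: 7 × 9 × 3 = 189
Modes with RPN ≥ 184: #6 (189) → 1.

1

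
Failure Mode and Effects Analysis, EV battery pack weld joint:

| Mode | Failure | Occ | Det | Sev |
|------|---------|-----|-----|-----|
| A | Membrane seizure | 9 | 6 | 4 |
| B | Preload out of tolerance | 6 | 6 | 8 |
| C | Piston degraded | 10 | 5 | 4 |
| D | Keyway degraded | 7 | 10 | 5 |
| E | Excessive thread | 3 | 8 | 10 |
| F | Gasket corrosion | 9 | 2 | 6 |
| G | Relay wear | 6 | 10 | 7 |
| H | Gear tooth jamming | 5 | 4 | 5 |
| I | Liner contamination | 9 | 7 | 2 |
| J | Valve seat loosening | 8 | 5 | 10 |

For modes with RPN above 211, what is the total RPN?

1914

RPN = Severity × Occurrence × Detection:
  A: 4 × 9 × 6 = 216
  B: 8 × 6 × 6 = 288
  C: 4 × 10 × 5 = 200
  D: 5 × 7 × 10 = 350
  E: 10 × 3 × 8 = 240
  F: 6 × 9 × 2 = 108
  G: 7 × 6 × 10 = 420
  H: 5 × 5 × 4 = 100
  I: 2 × 9 × 7 = 126
  J: 10 × 8 × 5 = 400
RPN > 211: A (216), B (288), D (350), E (240), G (420), J (400).
Sum: 216 + 288 + 350 + 240 + 420 + 400 = 1914.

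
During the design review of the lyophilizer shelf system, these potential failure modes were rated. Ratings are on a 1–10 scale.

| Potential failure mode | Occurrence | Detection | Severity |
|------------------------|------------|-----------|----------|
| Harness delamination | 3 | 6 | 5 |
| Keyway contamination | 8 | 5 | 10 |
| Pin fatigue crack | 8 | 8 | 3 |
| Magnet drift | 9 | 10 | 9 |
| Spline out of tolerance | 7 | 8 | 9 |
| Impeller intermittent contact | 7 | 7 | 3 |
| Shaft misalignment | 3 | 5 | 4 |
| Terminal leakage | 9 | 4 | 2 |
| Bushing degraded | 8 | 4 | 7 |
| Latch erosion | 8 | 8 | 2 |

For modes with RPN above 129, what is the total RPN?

2277

RPN = Severity × Occurrence × Detection:
  Harness delamination: 5 × 3 × 6 = 90
  Keyway contamination: 10 × 8 × 5 = 400
  Pin fatigue crack: 3 × 8 × 8 = 192
  Magnet drift: 9 × 9 × 10 = 810
  Spline out of tolerance: 9 × 7 × 8 = 504
  Impeller intermittent contact: 3 × 7 × 7 = 147
  Shaft misalignment: 4 × 3 × 5 = 60
  Terminal leakage: 2 × 9 × 4 = 72
  Bushing degraded: 7 × 8 × 4 = 224
  Latch erosion: 2 × 8 × 8 = 128
RPN > 129: Keyway contamination (400), Pin fatigue crack (192), Magnet drift (810), Spline out of tolerance (504), Impeller intermittent contact (147), Bushing degraded (224).
Sum: 400 + 192 + 810 + 504 + 147 + 224 = 2277.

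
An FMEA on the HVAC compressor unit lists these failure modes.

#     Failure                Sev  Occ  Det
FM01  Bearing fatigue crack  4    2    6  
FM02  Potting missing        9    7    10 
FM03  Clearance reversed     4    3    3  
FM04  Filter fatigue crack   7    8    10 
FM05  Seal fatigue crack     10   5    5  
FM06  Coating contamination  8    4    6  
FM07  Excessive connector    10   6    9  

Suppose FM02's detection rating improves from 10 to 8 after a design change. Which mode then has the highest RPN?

FM04

RPN = Severity × Occurrence × Detection:
  FM01: 4 × 2 × 6 = 48
  FM02: 9 × 7 × 10 = 630
  FM03: 4 × 3 × 3 = 36
  FM04: 7 × 8 × 10 = 560
  FM05: 10 × 5 × 5 = 250
  FM06: 8 × 4 × 6 = 192
  FM07: 10 × 6 × 9 = 540
After action: FM02 → 9 × 7 × 8 = 504.
Revised RPNs: FM04=560, FM07=540, FM02=504, FM05=250, FM06=192, FM01=48, FM03=36.
Highest is now FM04 (560).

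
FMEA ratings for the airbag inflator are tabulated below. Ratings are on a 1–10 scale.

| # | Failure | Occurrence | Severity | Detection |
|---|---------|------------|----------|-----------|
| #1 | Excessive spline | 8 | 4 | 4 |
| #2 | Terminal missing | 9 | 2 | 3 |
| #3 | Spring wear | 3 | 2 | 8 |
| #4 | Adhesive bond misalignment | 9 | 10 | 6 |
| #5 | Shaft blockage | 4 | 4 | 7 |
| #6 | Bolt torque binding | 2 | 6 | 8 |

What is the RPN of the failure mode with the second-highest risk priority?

128

RPN = Severity × Occurrence × Detection:
  #1: 4 × 8 × 4 = 128
  #2: 2 × 9 × 3 = 54
  #3: 2 × 3 × 8 = 48
  #4: 10 × 9 × 6 = 540
  #5: 4 × 4 × 7 = 112
  #6: 6 × 2 × 8 = 96
Sorted descending: 540, 128, 112, 96, 54, 48.
The second-highest RPN is 128 (#1).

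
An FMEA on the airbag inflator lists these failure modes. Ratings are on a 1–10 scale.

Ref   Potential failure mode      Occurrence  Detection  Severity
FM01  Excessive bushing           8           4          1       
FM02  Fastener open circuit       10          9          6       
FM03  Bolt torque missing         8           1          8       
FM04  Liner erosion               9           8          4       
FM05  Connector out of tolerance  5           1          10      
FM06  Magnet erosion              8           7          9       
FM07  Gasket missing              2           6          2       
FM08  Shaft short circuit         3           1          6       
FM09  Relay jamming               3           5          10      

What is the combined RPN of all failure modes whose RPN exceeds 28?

RPN = Severity × Occurrence × Detection:
  FM01: 1 × 8 × 4 = 32
  FM02: 6 × 10 × 9 = 540
  FM03: 8 × 8 × 1 = 64
  FM04: 4 × 9 × 8 = 288
  FM05: 10 × 5 × 1 = 50
  FM06: 9 × 8 × 7 = 504
  FM07: 2 × 2 × 6 = 24
  FM08: 6 × 3 × 1 = 18
  FM09: 10 × 3 × 5 = 150
RPN > 28: FM01 (32), FM02 (540), FM03 (64), FM04 (288), FM05 (50), FM06 (504), FM09 (150).
Sum: 32 + 540 + 64 + 288 + 50 + 504 + 150 = 1628.

1628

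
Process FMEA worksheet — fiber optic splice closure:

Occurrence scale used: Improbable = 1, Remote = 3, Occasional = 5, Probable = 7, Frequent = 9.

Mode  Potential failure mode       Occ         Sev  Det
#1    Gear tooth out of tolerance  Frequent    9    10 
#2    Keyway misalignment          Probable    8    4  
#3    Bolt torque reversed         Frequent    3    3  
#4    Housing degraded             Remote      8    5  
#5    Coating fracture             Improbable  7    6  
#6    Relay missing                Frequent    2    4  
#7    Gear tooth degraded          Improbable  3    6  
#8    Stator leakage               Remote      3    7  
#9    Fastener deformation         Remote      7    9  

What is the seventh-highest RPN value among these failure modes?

63

RPN = Severity × Occurrence × Detection:
  #1: 9 × 9 × 10 = 810
  #2: 8 × 7 × 4 = 224
  #3: 3 × 9 × 3 = 81
  #4: 8 × 3 × 5 = 120
  #5: 7 × 1 × 6 = 42
  #6: 2 × 9 × 4 = 72
  #7: 3 × 1 × 6 = 18
  #8: 3 × 3 × 7 = 63
  #9: 7 × 3 × 9 = 189
Sorted descending: 810, 224, 189, 120, 81, 72, 63, 42, 18.
The seventh-highest RPN is 63 (#8).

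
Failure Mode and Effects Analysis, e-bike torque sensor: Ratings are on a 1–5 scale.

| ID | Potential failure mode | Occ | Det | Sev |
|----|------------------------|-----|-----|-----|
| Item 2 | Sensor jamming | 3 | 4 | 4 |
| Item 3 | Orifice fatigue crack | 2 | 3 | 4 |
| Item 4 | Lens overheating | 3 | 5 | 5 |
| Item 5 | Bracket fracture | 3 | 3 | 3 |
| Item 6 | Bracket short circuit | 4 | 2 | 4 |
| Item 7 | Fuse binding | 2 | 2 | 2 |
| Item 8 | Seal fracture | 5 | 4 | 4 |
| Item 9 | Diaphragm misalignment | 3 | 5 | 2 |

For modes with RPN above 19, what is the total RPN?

RPN = Severity × Occurrence × Detection:
  Item 2: 4 × 3 × 4 = 48
  Item 3: 4 × 2 × 3 = 24
  Item 4: 5 × 3 × 5 = 75
  Item 5: 3 × 3 × 3 = 27
  Item 6: 4 × 4 × 2 = 32
  Item 7: 2 × 2 × 2 = 8
  Item 8: 4 × 5 × 4 = 80
  Item 9: 2 × 3 × 5 = 30
RPN > 19: Item 2 (48), Item 3 (24), Item 4 (75), Item 5 (27), Item 6 (32), Item 8 (80), Item 9 (30).
Sum: 48 + 24 + 75 + 27 + 32 + 80 + 30 = 316.

316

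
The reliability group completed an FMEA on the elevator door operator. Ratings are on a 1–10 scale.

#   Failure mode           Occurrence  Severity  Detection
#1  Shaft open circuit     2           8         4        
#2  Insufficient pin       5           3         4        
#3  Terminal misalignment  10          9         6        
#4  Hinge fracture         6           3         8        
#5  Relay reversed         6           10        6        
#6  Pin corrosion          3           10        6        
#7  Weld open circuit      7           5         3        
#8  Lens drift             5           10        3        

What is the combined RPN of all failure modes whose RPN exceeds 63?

RPN = Severity × Occurrence × Detection:
  #1: 8 × 2 × 4 = 64
  #2: 3 × 5 × 4 = 60
  #3: 9 × 10 × 6 = 540
  #4: 3 × 6 × 8 = 144
  #5: 10 × 6 × 6 = 360
  #6: 10 × 3 × 6 = 180
  #7: 5 × 7 × 3 = 105
  #8: 10 × 5 × 3 = 150
RPN > 63: #1 (64), #3 (540), #4 (144), #5 (360), #6 (180), #7 (105), #8 (150).
Sum: 64 + 540 + 144 + 360 + 180 + 105 + 150 = 1543.

1543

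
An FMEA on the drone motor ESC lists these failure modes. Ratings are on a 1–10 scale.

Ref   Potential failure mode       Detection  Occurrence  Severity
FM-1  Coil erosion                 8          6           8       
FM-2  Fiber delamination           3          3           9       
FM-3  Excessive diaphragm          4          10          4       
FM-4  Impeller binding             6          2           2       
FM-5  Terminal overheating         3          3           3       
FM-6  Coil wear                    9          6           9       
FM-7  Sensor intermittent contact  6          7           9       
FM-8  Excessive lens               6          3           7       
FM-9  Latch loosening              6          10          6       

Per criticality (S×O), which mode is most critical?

FM-7

Criticality = Severity × Occurrence:
  FM-1: 8 × 6 = 48
  FM-2: 9 × 3 = 27
  FM-3: 4 × 10 = 40
  FM-4: 2 × 2 = 4
  FM-5: 3 × 3 = 9
  FM-6: 9 × 6 = 54
  FM-7: 9 × 7 = 63
  FM-8: 7 × 3 = 21
  FM-9: 6 × 10 = 60
Highest criticality is 63 → FM-7.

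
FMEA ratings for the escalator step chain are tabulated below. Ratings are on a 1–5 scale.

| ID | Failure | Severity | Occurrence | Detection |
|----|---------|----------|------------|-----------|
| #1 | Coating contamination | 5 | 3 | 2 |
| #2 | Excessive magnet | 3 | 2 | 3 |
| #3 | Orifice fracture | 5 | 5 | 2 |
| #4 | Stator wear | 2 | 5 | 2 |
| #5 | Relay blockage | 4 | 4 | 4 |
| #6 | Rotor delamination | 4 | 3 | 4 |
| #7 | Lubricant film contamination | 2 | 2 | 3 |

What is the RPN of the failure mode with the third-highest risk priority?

RPN = Severity × Occurrence × Detection:
  #1: 5 × 3 × 2 = 30
  #2: 3 × 2 × 3 = 18
  #3: 5 × 5 × 2 = 50
  #4: 2 × 5 × 2 = 20
  #5: 4 × 4 × 4 = 64
  #6: 4 × 3 × 4 = 48
  #7: 2 × 2 × 3 = 12
Sorted descending: 64, 50, 48, 30, 20, 18, 12.
The third-highest RPN is 48 (#6).

48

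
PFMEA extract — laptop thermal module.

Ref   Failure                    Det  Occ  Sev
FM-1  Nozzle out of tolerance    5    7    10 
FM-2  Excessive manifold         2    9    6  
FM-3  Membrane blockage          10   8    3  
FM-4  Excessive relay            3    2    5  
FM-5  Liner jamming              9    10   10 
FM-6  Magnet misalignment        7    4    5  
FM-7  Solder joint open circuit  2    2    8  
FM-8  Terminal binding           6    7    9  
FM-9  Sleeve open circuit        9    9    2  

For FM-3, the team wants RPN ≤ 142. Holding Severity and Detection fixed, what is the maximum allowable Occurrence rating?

4

FM-3: S=3, O=8, D=10 → current RPN = 240.
Fixed product = 30. Need 30 × O ≤ 142, so O ≤ 142/30 = 4.73.
Maximum integer Occurrence rating = 4 (gives RPN 120; O=5 would give 150 > 142).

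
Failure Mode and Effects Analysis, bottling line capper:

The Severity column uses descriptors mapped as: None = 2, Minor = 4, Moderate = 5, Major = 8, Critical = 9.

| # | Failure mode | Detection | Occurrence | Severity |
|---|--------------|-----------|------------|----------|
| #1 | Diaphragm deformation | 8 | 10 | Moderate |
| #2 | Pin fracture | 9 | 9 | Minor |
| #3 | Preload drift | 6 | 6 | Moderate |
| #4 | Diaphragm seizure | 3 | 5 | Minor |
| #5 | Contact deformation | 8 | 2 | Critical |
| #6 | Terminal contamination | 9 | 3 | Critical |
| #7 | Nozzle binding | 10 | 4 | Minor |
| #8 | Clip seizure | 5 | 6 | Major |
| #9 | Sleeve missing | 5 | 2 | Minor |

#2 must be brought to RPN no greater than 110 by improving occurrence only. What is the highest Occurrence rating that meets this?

3

#2: S=4, O=9, D=9 → current RPN = 324.
Fixed product = 36. Need 36 × O ≤ 110, so O ≤ 110/36 = 3.06.
Maximum integer Occurrence rating = 3 (gives RPN 108; O=4 would give 144 > 110).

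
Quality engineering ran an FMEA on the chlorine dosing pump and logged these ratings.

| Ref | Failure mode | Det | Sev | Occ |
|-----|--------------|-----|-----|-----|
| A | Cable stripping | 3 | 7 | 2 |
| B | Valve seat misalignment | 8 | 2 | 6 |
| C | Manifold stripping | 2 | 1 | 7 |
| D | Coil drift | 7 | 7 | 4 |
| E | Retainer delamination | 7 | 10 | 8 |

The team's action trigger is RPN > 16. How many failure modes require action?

RPN = Severity × Occurrence × Detection:
  A: 7 × 2 × 3 = 42
  B: 2 × 6 × 8 = 96
  C: 1 × 7 × 2 = 14
  D: 7 × 4 × 7 = 196
  E: 10 × 8 × 7 = 560
Modes with RPN > 16: A (42), B (96), D (196), E (560) → 4.

4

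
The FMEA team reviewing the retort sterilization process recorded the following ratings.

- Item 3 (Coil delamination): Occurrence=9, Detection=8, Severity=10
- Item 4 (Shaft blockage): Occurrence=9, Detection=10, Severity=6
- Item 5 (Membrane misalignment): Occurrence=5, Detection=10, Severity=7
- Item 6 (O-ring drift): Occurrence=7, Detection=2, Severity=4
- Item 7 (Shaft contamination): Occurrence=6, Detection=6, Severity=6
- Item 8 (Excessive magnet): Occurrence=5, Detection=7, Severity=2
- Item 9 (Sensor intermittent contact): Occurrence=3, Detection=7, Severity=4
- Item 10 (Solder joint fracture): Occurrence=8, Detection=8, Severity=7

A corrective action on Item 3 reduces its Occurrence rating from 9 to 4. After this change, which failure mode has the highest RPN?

RPN = Severity × Occurrence × Detection:
  Item 3: 10 × 9 × 8 = 720
  Item 4: 6 × 9 × 10 = 540
  Item 5: 7 × 5 × 10 = 350
  Item 6: 4 × 7 × 2 = 56
  Item 7: 6 × 6 × 6 = 216
  Item 8: 2 × 5 × 7 = 70
  Item 9: 4 × 3 × 7 = 84
  Item 10: 7 × 8 × 8 = 448
After action: Item 3 → 10 × 4 × 8 = 320.
Revised RPNs: Item 4=540, Item 10=448, Item 5=350, Item 3=320, Item 7=216, Item 9=84, Item 8=70, Item 6=56.
Highest is now Item 4 (540).

Item 4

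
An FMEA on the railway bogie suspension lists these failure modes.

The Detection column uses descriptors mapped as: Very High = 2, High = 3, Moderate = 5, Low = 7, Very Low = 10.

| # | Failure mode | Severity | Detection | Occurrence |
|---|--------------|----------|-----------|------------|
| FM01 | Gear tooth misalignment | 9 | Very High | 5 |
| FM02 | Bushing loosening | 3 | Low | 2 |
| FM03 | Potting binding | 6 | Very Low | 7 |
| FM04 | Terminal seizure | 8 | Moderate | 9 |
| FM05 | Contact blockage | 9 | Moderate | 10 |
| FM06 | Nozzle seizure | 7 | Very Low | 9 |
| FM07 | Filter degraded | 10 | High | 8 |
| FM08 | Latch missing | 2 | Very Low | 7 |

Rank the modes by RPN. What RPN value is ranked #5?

240

RPN = Severity × Occurrence × Detection:
  FM01: 9 × 5 × 2 = 90
  FM02: 3 × 2 × 7 = 42
  FM03: 6 × 7 × 10 = 420
  FM04: 8 × 9 × 5 = 360
  FM05: 9 × 10 × 5 = 450
  FM06: 7 × 9 × 10 = 630
  FM07: 10 × 8 × 3 = 240
  FM08: 2 × 7 × 10 = 140
Sorted descending: 630, 450, 420, 360, 240, 140, 90, 42.
The fifth-highest RPN is 240 (FM07).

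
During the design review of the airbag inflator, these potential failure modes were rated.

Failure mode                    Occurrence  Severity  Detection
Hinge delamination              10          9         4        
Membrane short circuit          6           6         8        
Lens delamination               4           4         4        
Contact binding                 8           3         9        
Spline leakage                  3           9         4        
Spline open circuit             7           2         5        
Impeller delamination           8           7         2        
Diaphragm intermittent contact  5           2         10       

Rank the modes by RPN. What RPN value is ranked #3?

216

RPN = Severity × Occurrence × Detection:
  Hinge delamination: 9 × 10 × 4 = 360
  Membrane short circuit: 6 × 6 × 8 = 288
  Lens delamination: 4 × 4 × 4 = 64
  Contact binding: 3 × 8 × 9 = 216
  Spline leakage: 9 × 3 × 4 = 108
  Spline open circuit: 2 × 7 × 5 = 70
  Impeller delamination: 7 × 8 × 2 = 112
  Diaphragm intermittent contact: 2 × 5 × 10 = 100
Sorted descending: 360, 288, 216, 112, 108, 100, 70, 64.
The third-highest RPN is 216 (Contact binding).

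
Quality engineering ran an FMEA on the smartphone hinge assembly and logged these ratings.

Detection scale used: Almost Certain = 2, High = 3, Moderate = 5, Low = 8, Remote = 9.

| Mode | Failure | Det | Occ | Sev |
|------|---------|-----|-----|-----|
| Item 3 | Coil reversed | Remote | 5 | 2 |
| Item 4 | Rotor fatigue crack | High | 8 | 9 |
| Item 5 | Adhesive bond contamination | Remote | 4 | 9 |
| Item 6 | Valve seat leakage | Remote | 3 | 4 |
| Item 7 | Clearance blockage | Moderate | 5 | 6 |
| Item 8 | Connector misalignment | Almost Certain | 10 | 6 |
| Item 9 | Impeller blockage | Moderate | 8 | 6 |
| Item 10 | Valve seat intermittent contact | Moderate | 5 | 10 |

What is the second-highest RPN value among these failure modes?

RPN = Severity × Occurrence × Detection:
  Item 3: 2 × 5 × 9 = 90
  Item 4: 9 × 8 × 3 = 216
  Item 5: 9 × 4 × 9 = 324
  Item 6: 4 × 3 × 9 = 108
  Item 7: 6 × 5 × 5 = 150
  Item 8: 6 × 10 × 2 = 120
  Item 9: 6 × 8 × 5 = 240
  Item 10: 10 × 5 × 5 = 250
Sorted descending: 324, 250, 240, 216, 150, 120, 108, 90.
The second-highest RPN is 250 (Item 10).

250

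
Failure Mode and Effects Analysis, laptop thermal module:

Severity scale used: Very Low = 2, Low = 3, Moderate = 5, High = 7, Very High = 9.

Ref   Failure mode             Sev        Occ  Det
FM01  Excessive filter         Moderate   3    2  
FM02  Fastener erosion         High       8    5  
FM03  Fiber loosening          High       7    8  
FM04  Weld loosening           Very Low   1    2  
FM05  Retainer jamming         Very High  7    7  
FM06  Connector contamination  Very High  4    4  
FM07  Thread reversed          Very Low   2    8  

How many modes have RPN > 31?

RPN = Severity × Occurrence × Detection:
  FM01: 5 × 3 × 2 = 30
  FM02: 7 × 8 × 5 = 280
  FM03: 7 × 7 × 8 = 392
  FM04: 2 × 1 × 2 = 4
  FM05: 9 × 7 × 7 = 441
  FM06: 9 × 4 × 4 = 144
  FM07: 2 × 2 × 8 = 32
Modes with RPN > 31: FM02 (280), FM03 (392), FM05 (441), FM06 (144), FM07 (32) → 5.

5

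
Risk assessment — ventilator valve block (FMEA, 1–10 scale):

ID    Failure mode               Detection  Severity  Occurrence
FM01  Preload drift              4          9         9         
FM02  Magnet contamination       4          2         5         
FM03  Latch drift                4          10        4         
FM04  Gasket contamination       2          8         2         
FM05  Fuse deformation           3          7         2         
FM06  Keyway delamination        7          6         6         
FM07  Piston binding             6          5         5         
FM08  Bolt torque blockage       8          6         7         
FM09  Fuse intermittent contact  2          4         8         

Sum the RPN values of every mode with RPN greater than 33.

1368

RPN = Severity × Occurrence × Detection:
  FM01: 9 × 9 × 4 = 324
  FM02: 2 × 5 × 4 = 40
  FM03: 10 × 4 × 4 = 160
  FM04: 8 × 2 × 2 = 32
  FM05: 7 × 2 × 3 = 42
  FM06: 6 × 6 × 7 = 252
  FM07: 5 × 5 × 6 = 150
  FM08: 6 × 7 × 8 = 336
  FM09: 4 × 8 × 2 = 64
RPN > 33: FM01 (324), FM02 (40), FM03 (160), FM05 (42), FM06 (252), FM07 (150), FM08 (336), FM09 (64).
Sum: 324 + 40 + 160 + 42 + 252 + 150 + 336 + 64 = 1368.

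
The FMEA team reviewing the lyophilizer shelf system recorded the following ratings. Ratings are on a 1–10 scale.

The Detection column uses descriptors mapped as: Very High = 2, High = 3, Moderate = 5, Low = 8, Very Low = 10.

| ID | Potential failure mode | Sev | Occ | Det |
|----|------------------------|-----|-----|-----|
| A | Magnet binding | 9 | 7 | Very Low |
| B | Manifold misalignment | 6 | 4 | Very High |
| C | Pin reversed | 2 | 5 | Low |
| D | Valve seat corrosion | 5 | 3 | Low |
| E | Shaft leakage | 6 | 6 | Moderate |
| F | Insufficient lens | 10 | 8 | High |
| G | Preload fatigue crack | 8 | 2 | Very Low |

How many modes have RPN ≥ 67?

RPN = Severity × Occurrence × Detection:
  A: 9 × 7 × 10 = 630
  B: 6 × 4 × 2 = 48
  C: 2 × 5 × 8 = 80
  D: 5 × 3 × 8 = 120
  E: 6 × 6 × 5 = 180
  F: 10 × 8 × 3 = 240
  G: 8 × 2 × 10 = 160
Modes with RPN ≥ 67: A (630), C (80), D (120), E (180), F (240), G (160) → 6.

6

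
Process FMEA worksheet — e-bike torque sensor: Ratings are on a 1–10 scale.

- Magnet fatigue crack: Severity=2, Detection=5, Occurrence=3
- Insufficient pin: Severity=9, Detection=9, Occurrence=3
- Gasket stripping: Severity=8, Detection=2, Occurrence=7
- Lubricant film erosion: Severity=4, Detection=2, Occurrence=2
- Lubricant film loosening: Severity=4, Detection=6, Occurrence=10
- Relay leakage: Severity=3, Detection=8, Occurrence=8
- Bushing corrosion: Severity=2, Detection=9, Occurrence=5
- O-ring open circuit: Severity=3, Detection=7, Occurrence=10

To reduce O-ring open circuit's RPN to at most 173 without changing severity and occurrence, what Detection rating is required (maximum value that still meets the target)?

5

O-ring open circuit: S=3, O=10, D=7 → current RPN = 210.
Fixed product = 30. Need 30 × D ≤ 173, so D ≤ 173/30 = 5.77.
Maximum integer Detection rating = 5 (gives RPN 150; D=6 would give 180 > 173).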